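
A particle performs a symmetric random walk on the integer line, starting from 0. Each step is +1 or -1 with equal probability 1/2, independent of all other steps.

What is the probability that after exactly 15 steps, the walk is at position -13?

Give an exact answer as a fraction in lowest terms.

To reach position -13 after 15 steps: need 1 step of +1 and 14 of -1.
Favorable paths: C(15,1) = 15
Total paths: 2^15 = 32768
P = 15/32768 = 15/32768

Answer: 15/32768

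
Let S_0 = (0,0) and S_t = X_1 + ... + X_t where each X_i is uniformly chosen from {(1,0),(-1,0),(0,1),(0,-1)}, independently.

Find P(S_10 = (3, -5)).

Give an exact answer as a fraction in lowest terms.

Answer: 525/262144

Derivation:
Let h be the number of horizontal steps (so 10-h are vertical). To end at (3,-5) need (h+3)/2 right-steps and ((10-h)-5)/2 up-steps.
Sum over h with 3 ≤ h ≤ 5, h ≡ 1 (mod 2), 10-h ≡ 1 (mod 2):
h=3: C(10,3)·C(3,3)·C(7,1) = 120·1·7 = 840
h=5: C(10,5)·C(5,4)·C(5,0) = 252·5·1 = 1260
Total favorable: 2100
Total paths: 4^10 = 1048576
P = 2100/1048576 = 525/262144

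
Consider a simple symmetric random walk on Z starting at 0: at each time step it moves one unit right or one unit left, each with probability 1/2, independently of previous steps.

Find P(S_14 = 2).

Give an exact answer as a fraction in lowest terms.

To reach position 2 after 14 steps: need 8 steps of +1 and 6 of -1.
Favorable paths: C(14,8) = 3003
Total paths: 2^14 = 16384
P = 3003/16384 = 3003/16384

Answer: 3003/16384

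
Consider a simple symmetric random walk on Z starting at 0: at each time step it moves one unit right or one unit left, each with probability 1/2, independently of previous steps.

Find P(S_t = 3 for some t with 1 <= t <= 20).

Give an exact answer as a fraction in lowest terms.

Answer: 131975/262144

Derivation:
Count via complement. Let g(t,s) = #length-t paths at position s with S_1..S_t all ≠ 3.
g(t,s) = g(t-1,s-1) + g(t-1,s+1) for s ≠ 3; g(t,3) = 0.
t=0: g(0,0)=1
t=1: g(1,-1)=1 g(1,1)=1
t=2: g(2,-2)=1 g(2,0)=2 g(2,2)=1
t=3: g(3,-3)=1 g(3,-1)=3 g(3,1)=3
t=4: g(4,-4)=1 g(4,-2)=4 g(4,0)=6 g(4,2)=3
t=5: g(5,-5)=1 g(5,-3)=5 g(5,-1)=10 g(5,1)=9
t=6: g(6,-6)=1 g(6,-4)=6 g(6,-2)=15 g(6,0)=19 g(6,2)=9
t=7: g(7,-7)=1 g(7,-5)=7 g(7,-3)=21 g(7,-1)=34 g(7,1)=28
t=8: g(8,-8)=1 g(8,-6)=8 g(8,-4)=28 g(8,-2)=55 g(8,0)=62 g(8,2)=28
t=9: g(9,-9)=1 g(9,-7)=9 g(9,-5)=36 g(9,-3)=83 g(9,-1)=117 g(9,1)=90
t=10: g(10,-10)=1 g(10,-8)=10 g(10,-6)=45 g(10,-4)=119 g(10,-2)=200 g(10,0)=207 g(10,2)=90
t=11: g(11,-11)=1 g(11,-9)=11 g(11,-7)=55 g(11,-5)=164 g(11,-3)=319 g(11,-1)=407 g(11,1)=297
t=12: g(12,-12)=1 g(12,-10)=12 g(12,-8)=66 g(12,-6)=219 g(12,-4)=483 g(12,-2)=726 g(12,0)=704 g(12,2)=297
t=13: g(13,-13)=1 g(13,-11)=13 g(13,-9)=78 g(13,-7)=285 g(13,-5)=702 g(13,-3)=1209 g(13,-1)=1430 g(13,1)=1001
t=14: g(14,-14)=1 g(14,-12)=14 g(14,-10)=91 g(14,-8)=363 g(14,-6)=987 g(14,-4)=1911 g(14,-2)=2639 g(14,0)=2431 g(14,2)=1001
t=15: g(15,-15)=1 g(15,-13)=15 g(15,-11)=105 g(15,-9)=454 g(15,-7)=1350 g(15,-5)=2898 g(15,-3)=4550 g(15,-1)=5070 g(15,1)=3432
t=16: g(16,-16)=1 g(16,-14)=16 g(16,-12)=120 g(16,-10)=559 g(16,-8)=1804 g(16,-6)=4248 g(16,-4)=7448 g(16,-2)=9620 g(16,0)=8502 g(16,2)=3432
t=17: g(17,-17)=1 g(17,-15)=17 g(17,-13)=136 g(17,-11)=679 g(17,-9)=2363 g(17,-7)=6052 g(17,-5)=11696 g(17,-3)=17068 g(17,-1)=18122 g(17,1)=11934
t=18: g(18,-18)=1 g(18,-16)=18 g(18,-14)=153 g(18,-12)=815 g(18,-10)=3042 g(18,-8)=8415 g(18,-6)=17748 g(18,-4)=28764 g(18,-2)=35190 g(18,0)=30056 g(18,2)=11934
t=19: g(19,-19)=1 g(19,-17)=19 g(19,-15)=171 g(19,-13)=968 g(19,-11)=3857 g(19,-9)=11457 g(19,-7)=26163 g(19,-5)=46512 g(19,-3)=63954 g(19,-1)=65246 g(19,1)=41990
t=20: g(20,-20)=1 g(20,-18)=20 g(20,-16)=190 g(20,-14)=1139 g(20,-12)=4825 g(20,-10)=15314 g(20,-8)=37620 g(20,-6)=72675 g(20,-4)=110466 g(20,-2)=129200 g(20,0)=107236 g(20,2)=41990
Paths never hitting 3: Σ_s g(20,s) = 520676
Paths hitting 3: 2^20 - 520676 = 527900
P = 527900/1048576 = 131975/262144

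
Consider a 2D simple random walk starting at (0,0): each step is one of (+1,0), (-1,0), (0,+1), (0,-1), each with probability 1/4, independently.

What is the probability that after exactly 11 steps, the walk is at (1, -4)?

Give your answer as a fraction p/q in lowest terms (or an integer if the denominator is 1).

Let h be the number of horizontal steps (so 11-h are vertical). To end at (1,-4) need (h+1)/2 right-steps and ((11-h)-4)/2 up-steps.
Sum over h with 1 ≤ h ≤ 7, h ≡ 1 (mod 2), 11-h ≡ 0 (mod 2):
h=1: C(11,1)·C(1,1)·C(10,3) = 11·1·120 = 1320
h=3: C(11,3)·C(3,2)·C(8,2) = 165·3·28 = 13860
h=5: C(11,5)·C(5,3)·C(6,1) = 462·10·6 = 27720
h=7: C(11,7)·C(7,4)·C(4,0) = 330·35·1 = 11550
Total favorable: 54450
Total paths: 4^11 = 4194304
P = 54450/4194304 = 27225/2097152

Answer: 27225/2097152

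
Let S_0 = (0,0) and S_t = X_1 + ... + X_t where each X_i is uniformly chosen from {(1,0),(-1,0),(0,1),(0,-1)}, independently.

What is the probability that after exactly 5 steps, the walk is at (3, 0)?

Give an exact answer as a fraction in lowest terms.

Let h be the number of horizontal steps (so 5-h are vertical). To end at (3,0) need (h+3)/2 right-steps and ((5-h)+0)/2 up-steps.
Sum over h with 3 ≤ h ≤ 5, h ≡ 1 (mod 2), 5-h ≡ 0 (mod 2):
h=3: C(5,3)·C(3,3)·C(2,1) = 10·1·2 = 20
h=5: C(5,5)·C(5,4)·C(0,0) = 1·5·1 = 5
Total favorable: 25
Total paths: 4^5 = 1024
P = 25/1024 = 25/1024

Answer: 25/1024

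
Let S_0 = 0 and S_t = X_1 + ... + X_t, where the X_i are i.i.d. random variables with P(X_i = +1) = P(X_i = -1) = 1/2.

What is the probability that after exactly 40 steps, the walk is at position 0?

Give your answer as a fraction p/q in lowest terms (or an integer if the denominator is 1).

To return to 0 after 40 steps: need exactly 20 steps of +1 and 20 of -1.
Favorable paths: C(40,20) = 137846528820
Total paths: 2^40 = 1099511627776
P = 137846528820/1099511627776 = 34461632205/274877906944

Answer: 34461632205/274877906944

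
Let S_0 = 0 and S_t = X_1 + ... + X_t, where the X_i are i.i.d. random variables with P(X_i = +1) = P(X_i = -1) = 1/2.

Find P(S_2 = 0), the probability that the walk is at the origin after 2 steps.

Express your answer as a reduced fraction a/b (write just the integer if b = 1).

Answer: 1/2

Derivation:
To return to 0 after 2 steps: need exactly 1 step of +1 and 1 of -1.
Favorable paths: C(2,1) = 2
Total paths: 2^2 = 4
P = 2/4 = 1/2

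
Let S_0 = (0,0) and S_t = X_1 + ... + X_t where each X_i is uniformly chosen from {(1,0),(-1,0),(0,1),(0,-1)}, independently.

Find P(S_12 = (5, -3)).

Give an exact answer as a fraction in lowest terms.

Let h be the number of horizontal steps (so 12-h are vertical). To end at (5,-3) need (h+5)/2 right-steps and ((12-h)-3)/2 up-steps.
Sum over h with 5 ≤ h ≤ 9, h ≡ 1 (mod 2), 12-h ≡ 1 (mod 2):
h=5: C(12,5)·C(5,5)·C(7,2) = 792·1·21 = 16632
h=7: C(12,7)·C(7,6)·C(5,1) = 792·7·5 = 27720
h=9: C(12,9)·C(9,7)·C(3,0) = 220·36·1 = 7920
Total favorable: 52272
Total paths: 4^12 = 16777216
P = 52272/16777216 = 3267/1048576

Answer: 3267/1048576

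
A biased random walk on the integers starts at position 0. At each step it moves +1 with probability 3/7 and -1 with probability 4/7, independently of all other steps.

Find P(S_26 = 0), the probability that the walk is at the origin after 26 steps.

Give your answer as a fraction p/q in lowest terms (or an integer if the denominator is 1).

To be at 0 after 26 steps: need exactly 13 steps of +1 and 13 of -1.
Number of such sequences: C(26,13) = 10400600
Each has probability (3/7)^13 · (4/7)^13 = 106993205379072/9387480337647754305649
P = 10400600 · 106993205379072/9387480337647754305649 = 158970504552225177600/1341068619663964900807

Answer: 158970504552225177600/1341068619663964900807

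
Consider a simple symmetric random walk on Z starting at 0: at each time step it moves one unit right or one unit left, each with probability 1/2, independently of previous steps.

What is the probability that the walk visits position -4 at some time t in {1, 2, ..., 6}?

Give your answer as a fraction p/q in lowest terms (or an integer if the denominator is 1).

Count via complement. Let g(t,s) = #length-t paths at position s with S_1..S_t all ≠ -4.
g(t,s) = g(t-1,s-1) + g(t-1,s+1) for s ≠ -4; g(t,-4) = 0.
t=0: g(0,0)=1
t=1: g(1,-1)=1 g(1,1)=1
t=2: g(2,-2)=1 g(2,0)=2 g(2,2)=1
t=3: g(3,-3)=1 g(3,-1)=3 g(3,1)=3 g(3,3)=1
t=4: g(4,-2)=4 g(4,0)=6 g(4,2)=4 g(4,4)=1
t=5: g(5,-3)=4 g(5,-1)=10 g(5,1)=10 g(5,3)=5 g(5,5)=1
t=6: g(6,-2)=14 g(6,0)=20 g(6,2)=15 g(6,4)=6 g(6,6)=1
Paths never hitting -4: Σ_s g(6,s) = 56
Paths hitting -4: 2^6 - 56 = 8
P = 8/64 = 1/8

Answer: 1/8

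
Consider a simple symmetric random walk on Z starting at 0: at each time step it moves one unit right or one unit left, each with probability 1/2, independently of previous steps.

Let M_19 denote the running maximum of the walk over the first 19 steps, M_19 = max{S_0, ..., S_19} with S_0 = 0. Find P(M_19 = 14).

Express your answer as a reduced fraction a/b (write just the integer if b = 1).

Answer: 171/524288

Derivation:
Let M_19 = max(S_0,...,S_19). Use the reflection principle: for j ≥ 1, #{paths with M_19 ≥ j} = #{S_19 ≥ j} + #{S_19 ≥ j+1}.
By reflection, #{M_19 ≥ 14} = #{S_19 ≥ 14} + #{S_19 ≥ 15} = 191 + 191 = 382.
#{M_19 ≥ 15} = #{S_19 ≥ 15} + #{S_19 ≥ 16} = 191 + 20 = 211.
#{M_19 = 14} = 382 - 211 = 171.
P(M_19 = 14) = 171/524288 = 171/524288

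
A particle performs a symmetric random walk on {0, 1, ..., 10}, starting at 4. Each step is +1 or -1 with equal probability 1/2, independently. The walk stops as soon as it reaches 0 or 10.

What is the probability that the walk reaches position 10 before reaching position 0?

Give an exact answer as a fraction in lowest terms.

Symmetric walk (p = 1/2): the harmonic-function argument gives P(hit 10 before 0 | start at 4) = a/N.
P = 4/10 = 2/5

Answer: 2/5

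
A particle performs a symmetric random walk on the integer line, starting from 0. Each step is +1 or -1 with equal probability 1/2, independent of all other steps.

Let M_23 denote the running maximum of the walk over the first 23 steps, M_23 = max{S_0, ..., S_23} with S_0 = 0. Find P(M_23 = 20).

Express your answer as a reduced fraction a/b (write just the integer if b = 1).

Answer: 23/8388608

Derivation:
Let M_23 = max(S_0,...,S_23). Use the reflection principle: for j ≥ 1, #{paths with M_23 ≥ j} = #{S_23 ≥ j} + #{S_23 ≥ j+1}.
By reflection, #{M_23 ≥ 20} = #{S_23 ≥ 20} + #{S_23 ≥ 21} = 24 + 24 = 48.
#{M_23 ≥ 21} = #{S_23 ≥ 21} + #{S_23 ≥ 22} = 24 + 1 = 25.
#{M_23 = 20} = 48 - 25 = 23.
P(M_23 = 20) = 23/8388608 = 23/8388608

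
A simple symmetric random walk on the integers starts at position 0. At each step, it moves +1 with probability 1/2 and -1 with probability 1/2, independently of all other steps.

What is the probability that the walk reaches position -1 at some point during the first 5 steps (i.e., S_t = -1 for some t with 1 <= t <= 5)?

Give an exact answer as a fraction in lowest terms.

Answer: 11/16

Derivation:
Count via complement. Let g(t,s) = #length-t paths at position s with S_1..S_t all ≠ -1.
g(t,s) = g(t-1,s-1) + g(t-1,s+1) for s ≠ -1; g(t,-1) = 0.
t=0: g(0,0)=1
t=1: g(1,1)=1
t=2: g(2,0)=1 g(2,2)=1
t=3: g(3,1)=2 g(3,3)=1
t=4: g(4,0)=2 g(4,2)=3 g(4,4)=1
t=5: g(5,1)=5 g(5,3)=4 g(5,5)=1
Paths never hitting -1: Σ_s g(5,s) = 10
Paths hitting -1: 2^5 - 10 = 22
P = 22/32 = 11/16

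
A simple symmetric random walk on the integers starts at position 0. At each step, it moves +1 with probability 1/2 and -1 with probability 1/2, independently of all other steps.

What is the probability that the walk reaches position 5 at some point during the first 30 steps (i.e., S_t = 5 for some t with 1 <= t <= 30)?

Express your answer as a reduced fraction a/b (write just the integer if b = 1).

Count via complement. Let g(t,s) = #length-t paths at position s with S_1..S_t all ≠ 5.
g(t,s) = g(t-1,s-1) + g(t-1,s+1) for s ≠ 5; g(t,5) = 0.
t=0: g(0,0)=1
t=1: g(1,-1)=1 g(1,1)=1
t=2: g(2,-2)=1 g(2,0)=2 g(2,2)=1
t=3: g(3,-3)=1 g(3,-1)=3 g(3,1)=3 g(3,3)=1
t=4: g(4,-4)=1 g(4,-2)=4 g(4,0)=6 g(4,2)=4 g(4,4)=1
t=5: g(5,-5)=1 g(5,-3)=5 g(5,-1)=10 g(5,1)=10 g(5,3)=5
t=6: g(6,-6)=1 g(6,-4)=6 g(6,-2)=15 g(6,0)=20 g(6,2)=15 g(6,4)=5
t=7: g(7,-7)=1 g(7,-5)=7 g(7,-3)=21 g(7,-1)=35 g(7,1)=35 g(7,3)=20
t=8: g(8,-8)=1 g(8,-6)=8 g(8,-4)=28 g(8,-2)=56 g(8,0)=70 g(8,2)=55 g(8,4)=20
t=9: g(9,-9)=1 g(9,-7)=9 g(9,-5)=36 g(9,-3)=84 g(9,-1)=126 g(9,1)=125 g(9,3)=75
t=10: g(10,-10)=1 g(10,-8)=10 g(10,-6)=45 g(10,-4)=120 g(10,-2)=210 g(10,0)=251 g(10,2)=200 g(10,4)=75
t=11: g(11,-11)=1 g(11,-9)=11 g(11,-7)=55 g(11,-5)=165 g(11,-3)=330 g(11,-1)=461 g(11,1)=451 g(11,3)=275
t=12: g(12,-12)=1 g(12,-10)=12 g(12,-8)=66 g(12,-6)=220 g(12,-4)=495 g(12,-2)=791 g(12,0)=912 g(12,2)=726 g(12,4)=275
t=13: g(13,-13)=1 g(13,-11)=13 g(13,-9)=78 g(13,-7)=286 g(13,-5)=715 g(13,-3)=1286 g(13,-1)=1703 g(13,1)=1638 g(13,3)=1001
t=14: g(14,-14)=1 g(14,-12)=14 g(14,-10)=91 g(14,-8)=364 g(14,-6)=1001 g(14,-4)=2001 g(14,-2)=2989 g(14,0)=3341 g(14,2)=2639 g(14,4)=1001
t=15: g(15,-15)=1 g(15,-13)=15 g(15,-11)=105 g(15,-9)=455 g(15,-7)=1365 g(15,-5)=3002 g(15,-3)=4990 g(15,-1)=6330 g(15,1)=5980 g(15,3)=3640
t=16: g(16,-16)=1 g(16,-14)=16 g(16,-12)=120 g(16,-10)=560 g(16,-8)=1820 g(16,-6)=4367 g(16,-4)=7992 g(16,-2)=11320 g(16,0)=12310 g(16,2)=9620 g(16,4)=3640
t=17: g(17,-17)=1 g(17,-15)=17 g(17,-13)=136 g(17,-11)=680 g(17,-9)=2380 g(17,-7)=6187 g(17,-5)=12359 g(17,-3)=19312 g(17,-1)=23630 g(17,1)=21930 g(17,3)=13260
t=18: g(18,-18)=1 g(18,-16)=18 g(18,-14)=153 g(18,-12)=816 g(18,-10)=3060 g(18,-8)=8567 g(18,-6)=18546 g(18,-4)=31671 g(18,-2)=42942 g(18,0)=45560 g(18,2)=35190 g(18,4)=13260
t=19: g(19,-19)=1 g(19,-17)=19 g(19,-15)=171 g(19,-13)=969 g(19,-11)=3876 g(19,-9)=11627 g(19,-7)=27113 g(19,-5)=50217 g(19,-3)=74613 g(19,-1)=88502 g(19,1)=80750 g(19,3)=48450
t=20: g(20,-20)=1 g(20,-18)=20 g(20,-16)=190 g(20,-14)=1140 g(20,-12)=4845 g(20,-10)=15503 g(20,-8)=38740 g(20,-6)=77330 g(20,-4)=124830 g(20,-2)=163115 g(20,0)=169252 g(20,2)=129200 g(20,4)=48450
t=21: g(21,-21)=1 g(21,-19)=21 g(21,-17)=210 g(21,-15)=1330 g(21,-13)=5985 g(21,-11)=20348 g(21,-9)=54243 g(21,-7)=116070 g(21,-5)=202160 g(21,-3)=287945 g(21,-1)=332367 g(21,1)=298452 g(21,3)=177650
t=22: g(22,-22)=1 g(22,-20)=22 g(22,-18)=231 g(22,-16)=1540 g(22,-14)=7315 g(22,-12)=26333 g(22,-10)=74591 g(22,-8)=170313 g(22,-6)=318230 g(22,-4)=490105 g(22,-2)=620312 g(22,0)=630819 g(22,2)=476102 g(22,4)=177650
t=23: g(23,-23)=1 g(23,-21)=23 g(23,-19)=253 g(23,-17)=1771 g(23,-15)=8855 g(23,-13)=33648 g(23,-11)=100924 g(23,-9)=244904 g(23,-7)=488543 g(23,-5)=808335 g(23,-3)=1110417 g(23,-1)=1251131 g(23,1)=1106921 g(23,3)=653752
t=24: g(24,-24)=1 g(24,-22)=24 g(24,-20)=276 g(24,-18)=2024 g(24,-16)=10626 g(24,-14)=42503 g(24,-12)=134572 g(24,-10)=345828 g(24,-8)=733447 g(24,-6)=1296878 g(24,-4)=1918752 g(24,-2)=2361548 g(24,0)=2358052 g(24,2)=1760673 g(24,4)=653752
t=25: g(25,-25)=1 g(25,-23)=25 g(25,-21)=300 g(25,-19)=2300 g(25,-17)=12650 g(25,-15)=53129 g(25,-13)=177075 g(25,-11)=480400 g(25,-9)=1079275 g(25,-7)=2030325 g(25,-5)=3215630 g(25,-3)=4280300 g(25,-1)=4719600 g(25,1)=4118725 g(25,3)=2414425
t=26: g(26,-26)=1 g(26,-24)=26 g(26,-22)=325 g(26,-20)=2600 g(26,-18)=14950 g(26,-16)=65779 g(26,-14)=230204 g(26,-12)=657475 g(26,-10)=1559675 g(26,-8)=3109600 g(26,-6)=5245955 g(26,-4)=7495930 g(26,-2)=8999900 g(26,0)=8838325 g(26,2)=6533150 g(26,4)=2414425
t=27: g(27,-27)=1 g(27,-25)=27 g(27,-23)=351 g(27,-21)=2925 g(27,-19)=17550 g(27,-17)=80729 g(27,-15)=295983 g(27,-13)=887679 g(27,-11)=2217150 g(27,-9)=4669275 g(27,-7)=8355555 g(27,-5)=12741885 g(27,-3)=16495830 g(27,-1)=17838225 g(27,1)=15371475 g(27,3)=8947575
t=28: g(28,-28)=1 g(28,-26)=28 g(28,-24)=378 g(28,-22)=3276 g(28,-20)=20475 g(28,-18)=98279 g(28,-16)=376712 g(28,-14)=1183662 g(28,-12)=3104829 g(28,-10)=6886425 g(28,-8)=13024830 g(28,-6)=21097440 g(28,-4)=29237715 g(28,-2)=34334055 g(28,0)=33209700 g(28,2)=24319050 g(28,4)=8947575
t=29: g(29,-29)=1 g(29,-27)=29 g(29,-25)=406 g(29,-23)=3654 g(29,-21)=23751 g(29,-19)=118754 g(29,-17)=474991 g(29,-15)=1560374 g(29,-13)=4288491 g(29,-11)=9991254 g(29,-9)=19911255 g(29,-7)=34122270 g(29,-5)=50335155 g(29,-3)=63571770 g(29,-1)=67543755 g(29,1)=57528750 g(29,3)=33266625
t=30: g(30,-30)=1 g(30,-28)=30 g(30,-26)=435 g(30,-24)=4060 g(30,-22)=27405 g(30,-20)=142505 g(30,-18)=593745 g(30,-16)=2035365 g(30,-14)=5848865 g(30,-12)=14279745 g(30,-10)=29902509 g(30,-8)=54033525 g(30,-6)=84457425 g(30,-4)=113906925 g(30,-2)=131115525 g(30,0)=125072505 g(30,2)=90795375 g(30,4)=33266625
Paths never hitting 5: Σ_s g(30,s) = 685482570
Paths hitting 5: 2^30 - 685482570 = 388259254
P = 388259254/1073741824 = 194129627/536870912

Answer: 194129627/536870912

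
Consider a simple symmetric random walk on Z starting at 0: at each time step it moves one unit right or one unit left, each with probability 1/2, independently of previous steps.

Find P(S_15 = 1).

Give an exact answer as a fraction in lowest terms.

Answer: 6435/32768

Derivation:
To reach position 1 after 15 steps: need 8 steps of +1 and 7 of -1.
Favorable paths: C(15,8) = 6435
Total paths: 2^15 = 32768
P = 6435/32768 = 6435/32768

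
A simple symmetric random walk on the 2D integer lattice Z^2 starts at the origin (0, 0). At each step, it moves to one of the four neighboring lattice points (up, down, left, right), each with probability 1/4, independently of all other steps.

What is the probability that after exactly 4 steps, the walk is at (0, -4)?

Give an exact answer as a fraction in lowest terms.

Answer: 1/256

Derivation:
Let h be the number of horizontal steps (so 4-h are vertical). To end at (0,-4) need (h+0)/2 right-steps and ((4-h)-4)/2 up-steps.
Sum over h with 0 ≤ h ≤ 0, h ≡ 0 (mod 2), 4-h ≡ 0 (mod 2):
h=0: C(4,0)·C(0,0)·C(4,0) = 1·1·1 = 1
Total favorable: 1
Total paths: 4^4 = 256
P = 1/256 = 1/256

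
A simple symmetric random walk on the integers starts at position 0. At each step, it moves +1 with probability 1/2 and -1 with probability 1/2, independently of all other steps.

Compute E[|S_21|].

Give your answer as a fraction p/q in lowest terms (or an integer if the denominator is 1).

S_21 takes values m ≡ 1 (mod 2) with |m| ≤ 21; P(S_21=m) = C(21,(21+m)/2)/2^21.
Total paths: 2^21 = 2097152
Distribution: P(S=-21)=1/2097152, P(S=-19)=21/2097152, P(S=-17)=210/2097152, P(S=-15)=1330/2097152, P(S=-13)=5985/2097152, P(S=-11)=20349/2097152, P(S=-9)=54264/2097152, P(S=-7)=116280/2097152, P(S=-5)=203490/2097152, P(S=-3)=293930/2097152, P(S=-1)=352716/2097152, P(S=1)=352716/2097152, P(S=3)=293930/2097152, P(S=5)=203490/2097152, P(S=7)=116280/2097152, P(S=9)=54264/2097152, P(S=11)=20349/2097152, P(S=13)=5985/2097152, P(S=15)=1330/2097152, P(S=17)=210/2097152, P(S=19)=21/2097152, P(S=21)=1/2097152
E[|S_21|] = Σ_m |m|·P(S_21=m) = 7759752/2097152 = 969969/262144

Answer: 969969/262144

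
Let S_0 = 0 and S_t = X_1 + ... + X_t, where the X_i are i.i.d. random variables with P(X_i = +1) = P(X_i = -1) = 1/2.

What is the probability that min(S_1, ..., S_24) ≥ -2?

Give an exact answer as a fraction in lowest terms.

Let f(t,s) = #length-t paths at position s with S_1..S_t all ≥ -2.
f(t,s) = f(t-1,s-1) + f(t-1,s+1) for s ≥ -2; f(t,s) = 0 for s < -2.
t=0: f(0,0)=1
t=1: f(1,-1)=1 f(1,1)=1
t=2: f(2,-2)=1 f(2,0)=2 f(2,2)=1
t=3: f(3,-1)=3 f(3,1)=3 f(3,3)=1
t=4: f(4,-2)=3 f(4,0)=6 f(4,2)=4 f(4,4)=1
t=5: f(5,-1)=9 f(5,1)=10 f(5,3)=5 f(5,5)=1
t=6: f(6,-2)=9 f(6,0)=19 f(6,2)=15 f(6,4)=6 f(6,6)=1
t=7: f(7,-1)=28 f(7,1)=34 f(7,3)=21 f(7,5)=7 f(7,7)=1
t=8: f(8,-2)=28 f(8,0)=62 f(8,2)=55 f(8,4)=28 f(8,6)=8 f(8,8)=1
t=9: f(9,-1)=90 f(9,1)=117 f(9,3)=83 f(9,5)=36 f(9,7)=9 f(9,9)=1
t=10: f(10,-2)=90 f(10,0)=207 f(10,2)=200 f(10,4)=119 f(10,6)=45 f(10,8)=10 f(10,10)=1
t=11: f(11,-1)=297 f(11,1)=407 f(11,3)=319 f(11,5)=164 f(11,7)=55 f(11,9)=11 f(11,11)=1
t=12: f(12,-2)=297 f(12,0)=704 f(12,2)=726 f(12,4)=483 f(12,6)=219 f(12,8)=66 f(12,10)=12 f(12,12)=1
t=13: f(13,-1)=1001 f(13,1)=1430 f(13,3)=1209 f(13,5)=702 f(13,7)=285 f(13,9)=78 f(13,11)=13 f(13,13)=1
t=14: f(14,-2)=1001 f(14,0)=2431 f(14,2)=2639 f(14,4)=1911 f(14,6)=987 f(14,8)=363 f(14,10)=91 f(14,12)=14 f(14,14)=1
t=15: f(15,-1)=3432 f(15,1)=5070 f(15,3)=4550 f(15,5)=2898 f(15,7)=1350 f(15,9)=454 f(15,11)=105 f(15,13)=15 f(15,15)=1
t=16: f(16,-2)=3432 f(16,0)=8502 f(16,2)=9620 f(16,4)=7448 f(16,6)=4248 f(16,8)=1804 f(16,10)=559 f(16,12)=120 f(16,14)=16 f(16,16)=1
t=17: f(17,-1)=11934 f(17,1)=18122 f(17,3)=17068 f(17,5)=11696 f(17,7)=6052 f(17,9)=2363 f(17,11)=679 f(17,13)=136 f(17,15)=17 f(17,17)=1
t=18: f(18,-2)=11934 f(18,0)=30056 f(18,2)=35190 f(18,4)=28764 f(18,6)=17748 f(18,8)=8415 f(18,10)=3042 f(18,12)=815 f(18,14)=153 f(18,16)=18 f(18,18)=1
t=19: f(19,-1)=41990 f(19,1)=65246 f(19,3)=63954 f(19,5)=46512 f(19,7)=26163 f(19,9)=11457 f(19,11)=3857 f(19,13)=968 f(19,15)=171 f(19,17)=19 f(19,19)=1
t=20: f(20,-2)=41990 f(20,0)=107236 f(20,2)=129200 f(20,4)=110466 f(20,6)=72675 f(20,8)=37620 f(20,10)=15314 f(20,12)=4825 f(20,14)=1139 f(20,16)=190 f(20,18)=20 f(20,20)=1
t=21: f(21,-1)=149226 f(21,1)=236436 f(21,3)=239666 f(21,5)=183141 f(21,7)=110295 f(21,9)=52934 f(21,11)=20139 f(21,13)=5964 f(21,15)=1329 f(21,17)=210 f(21,19)=21 f(21,21)=1
t=22: f(22,-2)=149226 f(22,0)=385662 f(22,2)=476102 f(22,4)=422807 f(22,6)=293436 f(22,8)=163229 f(22,10)=73073 f(22,12)=26103 f(22,14)=7293 f(22,16)=1539 f(22,18)=231 f(22,20)=22 f(22,22)=1
t=23: f(23,-1)=534888 f(23,1)=861764 f(23,3)=898909 f(23,5)=716243 f(23,7)=456665 f(23,9)=236302 f(23,11)=99176 f(23,13)=33396 f(23,15)=8832 f(23,17)=1770 f(23,19)=253 f(23,21)=23 f(23,23)=1
t=24: f(24,-2)=534888 f(24,0)=1396652 f(24,2)=1760673 f(24,4)=1615152 f(24,6)=1172908 f(24,8)=692967 f(24,10)=335478 f(24,12)=132572 f(24,14)=42228 f(24,16)=10602 f(24,18)=2023 f(24,20)=276 f(24,22)=24 f(24,24)=1
Σ_s f(24,s) = 7696444
P = 7696444/16777216 = 1924111/4194304

Answer: 1924111/4194304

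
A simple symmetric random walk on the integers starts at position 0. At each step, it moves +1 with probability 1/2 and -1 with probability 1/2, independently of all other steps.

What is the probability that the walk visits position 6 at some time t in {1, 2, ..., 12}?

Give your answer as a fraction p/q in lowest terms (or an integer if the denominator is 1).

Answer: 189/2048

Derivation:
Count via complement. Let g(t,s) = #length-t paths at position s with S_1..S_t all ≠ 6.
g(t,s) = g(t-1,s-1) + g(t-1,s+1) for s ≠ 6; g(t,6) = 0.
t=0: g(0,0)=1
t=1: g(1,-1)=1 g(1,1)=1
t=2: g(2,-2)=1 g(2,0)=2 g(2,2)=1
t=3: g(3,-3)=1 g(3,-1)=3 g(3,1)=3 g(3,3)=1
t=4: g(4,-4)=1 g(4,-2)=4 g(4,0)=6 g(4,2)=4 g(4,4)=1
t=5: g(5,-5)=1 g(5,-3)=5 g(5,-1)=10 g(5,1)=10 g(5,3)=5 g(5,5)=1
t=6: g(6,-6)=1 g(6,-4)=6 g(6,-2)=15 g(6,0)=20 g(6,2)=15 g(6,4)=6
t=7: g(7,-7)=1 g(7,-5)=7 g(7,-3)=21 g(7,-1)=35 g(7,1)=35 g(7,3)=21 g(7,5)=6
t=8: g(8,-8)=1 g(8,-6)=8 g(8,-4)=28 g(8,-2)=56 g(8,0)=70 g(8,2)=56 g(8,4)=27
t=9: g(9,-9)=1 g(9,-7)=9 g(9,-5)=36 g(9,-3)=84 g(9,-1)=126 g(9,1)=126 g(9,3)=83 g(9,5)=27
t=10: g(10,-10)=1 g(10,-8)=10 g(10,-6)=45 g(10,-4)=120 g(10,-2)=210 g(10,0)=252 g(10,2)=209 g(10,4)=110
t=11: g(11,-11)=1 g(11,-9)=11 g(11,-7)=55 g(11,-5)=165 g(11,-3)=330 g(11,-1)=462 g(11,1)=461 g(11,3)=319 g(11,5)=110
t=12: g(12,-12)=1 g(12,-10)=12 g(12,-8)=66 g(12,-6)=220 g(12,-4)=495 g(12,-2)=792 g(12,0)=923 g(12,2)=780 g(12,4)=429
Paths never hitting 6: Σ_s g(12,s) = 3718
Paths hitting 6: 2^12 - 3718 = 378
P = 378/4096 = 189/2048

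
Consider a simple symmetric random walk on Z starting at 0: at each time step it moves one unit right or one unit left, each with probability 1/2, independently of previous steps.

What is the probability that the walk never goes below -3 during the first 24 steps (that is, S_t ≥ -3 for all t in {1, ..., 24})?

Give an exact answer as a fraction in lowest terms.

Let f(t,s) = #length-t paths at position s with S_1..S_t all ≥ -3.
f(t,s) = f(t-1,s-1) + f(t-1,s+1) for s ≥ -3; f(t,s) = 0 for s < -3.
t=0: f(0,0)=1
t=1: f(1,-1)=1 f(1,1)=1
t=2: f(2,-2)=1 f(2,0)=2 f(2,2)=1
t=3: f(3,-3)=1 f(3,-1)=3 f(3,1)=3 f(3,3)=1
t=4: f(4,-2)=4 f(4,0)=6 f(4,2)=4 f(4,4)=1
t=5: f(5,-3)=4 f(5,-1)=10 f(5,1)=10 f(5,3)=5 f(5,5)=1
t=6: f(6,-2)=14 f(6,0)=20 f(6,2)=15 f(6,4)=6 f(6,6)=1
t=7: f(7,-3)=14 f(7,-1)=34 f(7,1)=35 f(7,3)=21 f(7,5)=7 f(7,7)=1
t=8: f(8,-2)=48 f(8,0)=69 f(8,2)=56 f(8,4)=28 f(8,6)=8 f(8,8)=1
t=9: f(9,-3)=48 f(9,-1)=117 f(9,1)=125 f(9,3)=84 f(9,5)=36 f(9,7)=9 f(9,9)=1
t=10: f(10,-2)=165 f(10,0)=242 f(10,2)=209 f(10,4)=120 f(10,6)=45 f(10,8)=10 f(10,10)=1
t=11: f(11,-3)=165 f(11,-1)=407 f(11,1)=451 f(11,3)=329 f(11,5)=165 f(11,7)=55 f(11,9)=11 f(11,11)=1
t=12: f(12,-2)=572 f(12,0)=858 f(12,2)=780 f(12,4)=494 f(12,6)=220 f(12,8)=66 f(12,10)=12 f(12,12)=1
t=13: f(13,-3)=572 f(13,-1)=1430 f(13,1)=1638 f(13,3)=1274 f(13,5)=714 f(13,7)=286 f(13,9)=78 f(13,11)=13 f(13,13)=1
t=14: f(14,-2)=2002 f(14,0)=3068 f(14,2)=2912 f(14,4)=1988 f(14,6)=1000 f(14,8)=364 f(14,10)=91 f(14,12)=14 f(14,14)=1
t=15: f(15,-3)=2002 f(15,-1)=5070 f(15,1)=5980 f(15,3)=4900 f(15,5)=2988 f(15,7)=1364 f(15,9)=455 f(15,11)=105 f(15,13)=15 f(15,15)=1
t=16: f(16,-2)=7072 f(16,0)=11050 f(16,2)=10880 f(16,4)=7888 f(16,6)=4352 f(16,8)=1819 f(16,10)=560 f(16,12)=120 f(16,14)=16 f(16,16)=1
t=17: f(17,-3)=7072 f(17,-1)=18122 f(17,1)=21930 f(17,3)=18768 f(17,5)=12240 f(17,7)=6171 f(17,9)=2379 f(17,11)=680 f(17,13)=136 f(17,15)=17 f(17,17)=1
t=18: f(18,-2)=25194 f(18,0)=40052 f(18,2)=40698 f(18,4)=31008 f(18,6)=18411 f(18,8)=8550 f(18,10)=3059 f(18,12)=816 f(18,14)=153 f(18,16)=18 f(18,18)=1
t=19: f(19,-3)=25194 f(19,-1)=65246 f(19,1)=80750 f(19,3)=71706 f(19,5)=49419 f(19,7)=26961 f(19,9)=11609 f(19,11)=3875 f(19,13)=969 f(19,15)=171 f(19,17)=19 f(19,19)=1
t=20: f(20,-2)=90440 f(20,0)=145996 f(20,2)=152456 f(20,4)=121125 f(20,6)=76380 f(20,8)=38570 f(20,10)=15484 f(20,12)=4844 f(20,14)=1140 f(20,16)=190 f(20,18)=20 f(20,20)=1
t=21: f(21,-3)=90440 f(21,-1)=236436 f(21,1)=298452 f(21,3)=273581 f(21,5)=197505 f(21,7)=114950 f(21,9)=54054 f(21,11)=20328 f(21,13)=5984 f(21,15)=1330 f(21,17)=210 f(21,19)=21 f(21,21)=1
t=22: f(22,-2)=326876 f(22,0)=534888 f(22,2)=572033 f(22,4)=471086 f(22,6)=312455 f(22,8)=169004 f(22,10)=74382 f(22,12)=26312 f(22,14)=7314 f(22,16)=1540 f(22,18)=231 f(22,20)=22 f(22,22)=1
t=23: f(23,-3)=326876 f(23,-1)=861764 f(23,1)=1106921 f(23,3)=1043119 f(23,5)=783541 f(23,7)=481459 f(23,9)=243386 f(23,11)=100694 f(23,13)=33626 f(23,15)=8854 f(23,17)=1771 f(23,19)=253 f(23,21)=23 f(23,23)=1
t=24: f(24,-2)=1188640 f(24,0)=1968685 f(24,2)=2150040 f(24,4)=1826660 f(24,6)=1265000 f(24,8)=724845 f(24,10)=344080 f(24,12)=134320 f(24,14)=42480 f(24,16)=10625 f(24,18)=2024 f(24,20)=276 f(24,22)=24 f(24,24)=1
Σ_s f(24,s) = 9657700
P = 9657700/16777216 = 2414425/4194304

Answer: 2414425/4194304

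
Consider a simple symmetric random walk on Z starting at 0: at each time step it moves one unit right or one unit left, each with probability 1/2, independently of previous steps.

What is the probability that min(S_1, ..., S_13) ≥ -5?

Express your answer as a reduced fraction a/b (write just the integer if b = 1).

Let f(t,s) = #length-t paths at position s with S_1..S_t all ≥ -5.
f(t,s) = f(t-1,s-1) + f(t-1,s+1) for s ≥ -5; f(t,s) = 0 for s < -5.
t=0: f(0,0)=1
t=1: f(1,-1)=1 f(1,1)=1
t=2: f(2,-2)=1 f(2,0)=2 f(2,2)=1
t=3: f(3,-3)=1 f(3,-1)=3 f(3,1)=3 f(3,3)=1
t=4: f(4,-4)=1 f(4,-2)=4 f(4,0)=6 f(4,2)=4 f(4,4)=1
t=5: f(5,-5)=1 f(5,-3)=5 f(5,-1)=10 f(5,1)=10 f(5,3)=5 f(5,5)=1
t=6: f(6,-4)=6 f(6,-2)=15 f(6,0)=20 f(6,2)=15 f(6,4)=6 f(6,6)=1
t=7: f(7,-5)=6 f(7,-3)=21 f(7,-1)=35 f(7,1)=35 f(7,3)=21 f(7,5)=7 f(7,7)=1
t=8: f(8,-4)=27 f(8,-2)=56 f(8,0)=70 f(8,2)=56 f(8,4)=28 f(8,6)=8 f(8,8)=1
t=9: f(9,-5)=27 f(9,-3)=83 f(9,-1)=126 f(9,1)=126 f(9,3)=84 f(9,5)=36 f(9,7)=9 f(9,9)=1
t=10: f(10,-4)=110 f(10,-2)=209 f(10,0)=252 f(10,2)=210 f(10,4)=120 f(10,6)=45 f(10,8)=10 f(10,10)=1
t=11: f(11,-5)=110 f(11,-3)=319 f(11,-1)=461 f(11,1)=462 f(11,3)=330 f(11,5)=165 f(11,7)=55 f(11,9)=11 f(11,11)=1
t=12: f(12,-4)=429 f(12,-2)=780 f(12,0)=923 f(12,2)=792 f(12,4)=495 f(12,6)=220 f(12,8)=66 f(12,10)=12 f(12,12)=1
t=13: f(13,-5)=429 f(13,-3)=1209 f(13,-1)=1703 f(13,1)=1715 f(13,3)=1287 f(13,5)=715 f(13,7)=286 f(13,9)=78 f(13,11)=13 f(13,13)=1
Σ_s f(13,s) = 7436
P = 7436/8192 = 1859/2048

Answer: 1859/2048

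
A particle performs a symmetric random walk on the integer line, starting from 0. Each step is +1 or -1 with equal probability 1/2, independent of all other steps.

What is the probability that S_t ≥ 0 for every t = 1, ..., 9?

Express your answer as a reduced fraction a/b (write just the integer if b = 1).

Answer: 63/256

Derivation:
Let f(t,s) = #length-t paths at position s with S_1..S_t all ≥ 0.
f(t,s) = f(t-1,s-1) + f(t-1,s+1) for s ≥ 0; f(t,s) = 0 for s < 0.
t=0: f(0,0)=1
t=1: f(1,1)=1
t=2: f(2,0)=1 f(2,2)=1
t=3: f(3,1)=2 f(3,3)=1
t=4: f(4,0)=2 f(4,2)=3 f(4,4)=1
t=5: f(5,1)=5 f(5,3)=4 f(5,5)=1
t=6: f(6,0)=5 f(6,2)=9 f(6,4)=5 f(6,6)=1
t=7: f(7,1)=14 f(7,3)=14 f(7,5)=6 f(7,7)=1
t=8: f(8,0)=14 f(8,2)=28 f(8,4)=20 f(8,6)=7 f(8,8)=1
t=9: f(9,1)=42 f(9,3)=48 f(9,5)=27 f(9,7)=8 f(9,9)=1
Σ_s f(9,s) = 126
P = 126/512 = 63/256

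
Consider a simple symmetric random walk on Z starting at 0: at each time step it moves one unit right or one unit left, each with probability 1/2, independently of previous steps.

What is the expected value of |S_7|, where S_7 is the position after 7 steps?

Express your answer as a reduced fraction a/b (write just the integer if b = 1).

Answer: 35/16

Derivation:
S_7 takes values m ≡ 1 (mod 2) with |m| ≤ 7; P(S_7=m) = C(7,(7+m)/2)/2^7.
Total paths: 2^7 = 128
Distribution: P(S=-7)=1/128, P(S=-5)=7/128, P(S=-3)=21/128, P(S=-1)=35/128, P(S=1)=35/128, P(S=3)=21/128, P(S=5)=7/128, P(S=7)=1/128
E[|S_7|] = Σ_m |m|·P(S_7=m) = 280/128 = 35/16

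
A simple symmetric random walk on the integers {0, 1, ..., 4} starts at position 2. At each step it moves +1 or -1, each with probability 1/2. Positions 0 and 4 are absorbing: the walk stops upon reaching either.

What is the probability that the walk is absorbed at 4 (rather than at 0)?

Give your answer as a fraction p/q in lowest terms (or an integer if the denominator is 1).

Symmetric walk (p = 1/2): the harmonic-function argument gives P(hit 4 before 0 | start at 2) = a/N.
P = 2/4 = 1/2

Answer: 1/2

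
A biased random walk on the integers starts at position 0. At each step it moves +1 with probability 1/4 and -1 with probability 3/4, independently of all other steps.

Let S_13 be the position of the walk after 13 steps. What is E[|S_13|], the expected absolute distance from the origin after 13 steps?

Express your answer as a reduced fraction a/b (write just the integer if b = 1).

Answer: 27580423/4194304

Derivation:
S_13 takes values m ≡ 1 (mod 2) with |m| ≤ 13; P(S_13=m) = C(13,(13+m)/2) · (1/4)^((13+m)/2) · (3/4)^((13-m)/2).
Distribution: P(S=-13)=1594323/67108864, P(S=-11)=6908733/67108864, P(S=-9)=6908733/33554432, P(S=-7)=8444007/33554432, P(S=-5)=14073345/67108864, P(S=-3)=8444007/67108864, P(S=-1)=938223/16777216, P(S=1)=312741/16777216, P(S=3)=312741/67108864, P(S=5)=57915/67108864, P(S=7)=3861/33554432, P(S=9)=351/33554432, P(S=11)=39/67108864, P(S=13)=1/67108864
E[|S_13|] = Σ_m |m|·P(S_13=m) = 27580423/4194304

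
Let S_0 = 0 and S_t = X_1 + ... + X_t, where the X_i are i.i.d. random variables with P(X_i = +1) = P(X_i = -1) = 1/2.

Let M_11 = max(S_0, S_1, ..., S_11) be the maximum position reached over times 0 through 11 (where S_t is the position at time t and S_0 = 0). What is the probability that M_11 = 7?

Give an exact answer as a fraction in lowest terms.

Answer: 55/2048

Derivation:
Let M_11 = max(S_0,...,S_11). Use the reflection principle: for j ≥ 1, #{paths with M_11 ≥ j} = #{S_11 ≥ j} + #{S_11 ≥ j+1}.
By reflection, #{M_11 ≥ 7} = #{S_11 ≥ 7} + #{S_11 ≥ 8} = 67 + 12 = 79.
#{M_11 ≥ 8} = #{S_11 ≥ 8} + #{S_11 ≥ 9} = 12 + 12 = 24.
#{M_11 = 7} = 79 - 24 = 55.
P(M_11 = 7) = 55/2048 = 55/2048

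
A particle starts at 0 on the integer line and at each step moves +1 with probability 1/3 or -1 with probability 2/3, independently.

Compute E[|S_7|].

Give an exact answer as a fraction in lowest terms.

S_7 takes values m ≡ 1 (mod 2) with |m| ≤ 7; P(S_7=m) = C(7,(7+m)/2) · (1/3)^((7+m)/2) · (2/3)^((7-m)/2).
Distribution: P(S=-7)=128/2187, P(S=-5)=448/2187, P(S=-3)=224/729, P(S=-1)=560/2187, P(S=1)=280/2187, P(S=3)=28/729, P(S=5)=14/2187, P(S=7)=1/2187
E[|S_7|] = Σ_m |m|·P(S_7=m) = 2107/729

Answer: 2107/729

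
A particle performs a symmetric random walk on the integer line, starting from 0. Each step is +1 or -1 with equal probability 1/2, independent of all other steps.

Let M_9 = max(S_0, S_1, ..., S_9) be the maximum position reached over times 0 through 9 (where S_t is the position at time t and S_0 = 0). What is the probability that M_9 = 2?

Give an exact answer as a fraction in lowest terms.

Answer: 21/128

Derivation:
Let M_9 = max(S_0,...,S_9). Use the reflection principle: for j ≥ 1, #{paths with M_9 ≥ j} = #{S_9 ≥ j} + #{S_9 ≥ j+1}.
By reflection, #{M_9 ≥ 2} = #{S_9 ≥ 2} + #{S_9 ≥ 3} = 130 + 130 = 260.
#{M_9 ≥ 3} = #{S_9 ≥ 3} + #{S_9 ≥ 4} = 130 + 46 = 176.
#{M_9 = 2} = 260 - 176 = 84.
P(M_9 = 2) = 84/512 = 21/128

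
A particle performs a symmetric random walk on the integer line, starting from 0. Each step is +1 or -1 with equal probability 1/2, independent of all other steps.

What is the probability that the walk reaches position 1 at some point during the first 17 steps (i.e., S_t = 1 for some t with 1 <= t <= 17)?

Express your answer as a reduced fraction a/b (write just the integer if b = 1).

Count via complement. Let g(t,s) = #length-t paths at position s with S_1..S_t all ≠ 1.
g(t,s) = g(t-1,s-1) + g(t-1,s+1) for s ≠ 1; g(t,1) = 0.
t=0: g(0,0)=1
t=1: g(1,-1)=1
t=2: g(2,-2)=1 g(2,0)=1
t=3: g(3,-3)=1 g(3,-1)=2
t=4: g(4,-4)=1 g(4,-2)=3 g(4,0)=2
t=5: g(5,-5)=1 g(5,-3)=4 g(5,-1)=5
t=6: g(6,-6)=1 g(6,-4)=5 g(6,-2)=9 g(6,0)=5
t=7: g(7,-7)=1 g(7,-5)=6 g(7,-3)=14 g(7,-1)=14
t=8: g(8,-8)=1 g(8,-6)=7 g(8,-4)=20 g(8,-2)=28 g(8,0)=14
t=9: g(9,-9)=1 g(9,-7)=8 g(9,-5)=27 g(9,-3)=48 g(9,-1)=42
t=10: g(10,-10)=1 g(10,-8)=9 g(10,-6)=35 g(10,-4)=75 g(10,-2)=90 g(10,0)=42
t=11: g(11,-11)=1 g(11,-9)=10 g(11,-7)=44 g(11,-5)=110 g(11,-3)=165 g(11,-1)=132
t=12: g(12,-12)=1 g(12,-10)=11 g(12,-8)=54 g(12,-6)=154 g(12,-4)=275 g(12,-2)=297 g(12,0)=132
t=13: g(13,-13)=1 g(13,-11)=12 g(13,-9)=65 g(13,-7)=208 g(13,-5)=429 g(13,-3)=572 g(13,-1)=429
t=14: g(14,-14)=1 g(14,-12)=13 g(14,-10)=77 g(14,-8)=273 g(14,-6)=637 g(14,-4)=1001 g(14,-2)=1001 g(14,0)=429
t=15: g(15,-15)=1 g(15,-13)=14 g(15,-11)=90 g(15,-9)=350 g(15,-7)=910 g(15,-5)=1638 g(15,-3)=2002 g(15,-1)=1430
t=16: g(16,-16)=1 g(16,-14)=15 g(16,-12)=104 g(16,-10)=440 g(16,-8)=1260 g(16,-6)=2548 g(16,-4)=3640 g(16,-2)=3432 g(16,0)=1430
t=17: g(17,-17)=1 g(17,-15)=16 g(17,-13)=119 g(17,-11)=544 g(17,-9)=1700 g(17,-7)=3808 g(17,-5)=6188 g(17,-3)=7072 g(17,-1)=4862
Paths never hitting 1: Σ_s g(17,s) = 24310
Paths hitting 1: 2^17 - 24310 = 106762
P = 106762/131072 = 53381/65536

Answer: 53381/65536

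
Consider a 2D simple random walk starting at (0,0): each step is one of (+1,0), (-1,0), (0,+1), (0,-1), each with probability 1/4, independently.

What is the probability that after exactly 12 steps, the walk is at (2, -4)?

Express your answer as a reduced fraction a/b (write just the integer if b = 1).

Let h be the number of horizontal steps (so 12-h are vertical). To end at (2,-4) need (h+2)/2 right-steps and ((12-h)-4)/2 up-steps.
Sum over h with 2 ≤ h ≤ 8, h ≡ 0 (mod 2), 12-h ≡ 0 (mod 2):
h=2: C(12,2)·C(2,2)·C(10,3) = 66·1·120 = 7920
h=4: C(12,4)·C(4,3)·C(8,2) = 495·4·28 = 55440
h=6: C(12,6)·C(6,4)·C(6,1) = 924·15·6 = 83160
h=8: C(12,8)·C(8,5)·C(4,0) = 495·56·1 = 27720
Total favorable: 174240
Total paths: 4^12 = 16777216
P = 174240/16777216 = 5445/524288

Answer: 5445/524288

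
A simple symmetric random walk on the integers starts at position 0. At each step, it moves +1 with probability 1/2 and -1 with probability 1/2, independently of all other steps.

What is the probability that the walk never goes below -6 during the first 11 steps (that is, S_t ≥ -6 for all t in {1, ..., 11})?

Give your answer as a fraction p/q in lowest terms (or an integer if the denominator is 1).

Let f(t,s) = #length-t paths at position s with S_1..S_t all ≥ -6.
f(t,s) = f(t-1,s-1) + f(t-1,s+1) for s ≥ -6; f(t,s) = 0 for s < -6.
t=0: f(0,0)=1
t=1: f(1,-1)=1 f(1,1)=1
t=2: f(2,-2)=1 f(2,0)=2 f(2,2)=1
t=3: f(3,-3)=1 f(3,-1)=3 f(3,1)=3 f(3,3)=1
t=4: f(4,-4)=1 f(4,-2)=4 f(4,0)=6 f(4,2)=4 f(4,4)=1
t=5: f(5,-5)=1 f(5,-3)=5 f(5,-1)=10 f(5,1)=10 f(5,3)=5 f(5,5)=1
t=6: f(6,-6)=1 f(6,-4)=6 f(6,-2)=15 f(6,0)=20 f(6,2)=15 f(6,4)=6 f(6,6)=1
t=7: f(7,-5)=7 f(7,-3)=21 f(7,-1)=35 f(7,1)=35 f(7,3)=21 f(7,5)=7 f(7,7)=1
t=8: f(8,-6)=7 f(8,-4)=28 f(8,-2)=56 f(8,0)=70 f(8,2)=56 f(8,4)=28 f(8,6)=8 f(8,8)=1
t=9: f(9,-5)=35 f(9,-3)=84 f(9,-1)=126 f(9,1)=126 f(9,3)=84 f(9,5)=36 f(9,7)=9 f(9,9)=1
t=10: f(10,-6)=35 f(10,-4)=119 f(10,-2)=210 f(10,0)=252 f(10,2)=210 f(10,4)=120 f(10,6)=45 f(10,8)=10 f(10,10)=1
t=11: f(11,-5)=154 f(11,-3)=329 f(11,-1)=462 f(11,1)=462 f(11,3)=330 f(11,5)=165 f(11,7)=55 f(11,9)=11 f(11,11)=1
Σ_s f(11,s) = 1969
P = 1969/2048 = 1969/2048

Answer: 1969/2048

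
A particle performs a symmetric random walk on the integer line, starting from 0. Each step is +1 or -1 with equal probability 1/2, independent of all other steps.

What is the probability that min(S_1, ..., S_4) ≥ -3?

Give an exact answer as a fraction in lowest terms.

Answer: 15/16

Derivation:
Let f(t,s) = #length-t paths at position s with S_1..S_t all ≥ -3.
f(t,s) = f(t-1,s-1) + f(t-1,s+1) for s ≥ -3; f(t,s) = 0 for s < -3.
t=0: f(0,0)=1
t=1: f(1,-1)=1 f(1,1)=1
t=2: f(2,-2)=1 f(2,0)=2 f(2,2)=1
t=3: f(3,-3)=1 f(3,-1)=3 f(3,1)=3 f(3,3)=1
t=4: f(4,-2)=4 f(4,0)=6 f(4,2)=4 f(4,4)=1
Σ_s f(4,s) = 15
P = 15/16 = 15/16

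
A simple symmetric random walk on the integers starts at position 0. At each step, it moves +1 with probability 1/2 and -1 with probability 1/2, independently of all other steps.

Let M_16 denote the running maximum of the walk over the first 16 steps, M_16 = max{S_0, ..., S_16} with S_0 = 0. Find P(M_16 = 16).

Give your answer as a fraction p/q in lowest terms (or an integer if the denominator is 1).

Answer: 1/65536

Derivation:
Let M_16 = max(S_0,...,S_16). Use the reflection principle: for j ≥ 1, #{paths with M_16 ≥ j} = #{S_16 ≥ j} + #{S_16 ≥ j+1}.
By reflection, #{M_16 ≥ 16} = #{S_16 ≥ 16} + #{S_16 ≥ 17} = 1 + 0 = 1.
#{M_16 ≥ 17} = #{S_16 ≥ 17} + #{S_16 ≥ 18} = 0 + 0 = 0.
#{M_16 = 16} = 1 - 0 = 1.
P(M_16 = 16) = 1/65536 = 1/65536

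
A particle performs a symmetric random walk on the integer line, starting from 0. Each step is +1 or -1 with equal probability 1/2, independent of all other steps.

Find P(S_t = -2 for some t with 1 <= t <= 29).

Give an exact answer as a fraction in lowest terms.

Answer: 23859587/33554432

Derivation:
Count via complement. Let g(t,s) = #length-t paths at position s with S_1..S_t all ≠ -2.
g(t,s) = g(t-1,s-1) + g(t-1,s+1) for s ≠ -2; g(t,-2) = 0.
t=0: g(0,0)=1
t=1: g(1,-1)=1 g(1,1)=1
t=2: g(2,0)=2 g(2,2)=1
t=3: g(3,-1)=2 g(3,1)=3 g(3,3)=1
t=4: g(4,0)=5 g(4,2)=4 g(4,4)=1
t=5: g(5,-1)=5 g(5,1)=9 g(5,3)=5 g(5,5)=1
t=6: g(6,0)=14 g(6,2)=14 g(6,4)=6 g(6,6)=1
t=7: g(7,-1)=14 g(7,1)=28 g(7,3)=20 g(7,5)=7 g(7,7)=1
t=8: g(8,0)=42 g(8,2)=48 g(8,4)=27 g(8,6)=8 g(8,8)=1
t=9: g(9,-1)=42 g(9,1)=90 g(9,3)=75 g(9,5)=35 g(9,7)=9 g(9,9)=1
t=10: g(10,0)=132 g(10,2)=165 g(10,4)=110 g(10,6)=44 g(10,8)=10 g(10,10)=1
t=11: g(11,-1)=132 g(11,1)=297 g(11,3)=275 g(11,5)=154 g(11,7)=54 g(11,9)=11 g(11,11)=1
t=12: g(12,0)=429 g(12,2)=572 g(12,4)=429 g(12,6)=208 g(12,8)=65 g(12,10)=12 g(12,12)=1
t=13: g(13,-1)=429 g(13,1)=1001 g(13,3)=1001 g(13,5)=637 g(13,7)=273 g(13,9)=77 g(13,11)=13 g(13,13)=1
t=14: g(14,0)=1430 g(14,2)=2002 g(14,4)=1638 g(14,6)=910 g(14,8)=350 g(14,10)=90 g(14,12)=14 g(14,14)=1
t=15: g(15,-1)=1430 g(15,1)=3432 g(15,3)=3640 g(15,5)=2548 g(15,7)=1260 g(15,9)=440 g(15,11)=104 g(15,13)=15 g(15,15)=1
t=16: g(16,0)=4862 g(16,2)=7072 g(16,4)=6188 g(16,6)=3808 g(16,8)=1700 g(16,10)=544 g(16,12)=119 g(16,14)=16 g(16,16)=1
t=17: g(17,-1)=4862 g(17,1)=11934 g(17,3)=13260 g(17,5)=9996 g(17,7)=5508 g(17,9)=2244 g(17,11)=663 g(17,13)=135 g(17,15)=17 g(17,17)=1
t=18: g(18,0)=16796 g(18,2)=25194 g(18,4)=23256 g(18,6)=15504 g(18,8)=7752 g(18,10)=2907 g(18,12)=798 g(18,14)=152 g(18,16)=18 g(18,18)=1
t=19: g(19,-1)=16796 g(19,1)=41990 g(19,3)=48450 g(19,5)=38760 g(19,7)=23256 g(19,9)=10659 g(19,11)=3705 g(19,13)=950 g(19,15)=170 g(19,17)=19 g(19,19)=1
t=20: g(20,0)=58786 g(20,2)=90440 g(20,4)=87210 g(20,6)=62016 g(20,8)=33915 g(20,10)=14364 g(20,12)=4655 g(20,14)=1120 g(20,16)=189 g(20,18)=20 g(20,20)=1
t=21: g(21,-1)=58786 g(21,1)=149226 g(21,3)=177650 g(21,5)=149226 g(21,7)=95931 g(21,9)=48279 g(21,11)=19019 g(21,13)=5775 g(21,15)=1309 g(21,17)=209 g(21,19)=21 g(21,21)=1
t=22: g(22,0)=208012 g(22,2)=326876 g(22,4)=326876 g(22,6)=245157 g(22,8)=144210 g(22,10)=67298 g(22,12)=24794 g(22,14)=7084 g(22,16)=1518 g(22,18)=230 g(22,20)=22 g(22,22)=1
t=23: g(23,-1)=208012 g(23,1)=534888 g(23,3)=653752 g(23,5)=572033 g(23,7)=389367 g(23,9)=211508 g(23,11)=92092 g(23,13)=31878 g(23,15)=8602 g(23,17)=1748 g(23,19)=252 g(23,21)=23 g(23,23)=1
t=24: g(24,0)=742900 g(24,2)=1188640 g(24,4)=1225785 g(24,6)=961400 g(24,8)=600875 g(24,10)=303600 g(24,12)=123970 g(24,14)=40480 g(24,16)=10350 g(24,18)=2000 g(24,20)=275 g(24,22)=24 g(24,24)=1
t=25: g(25,-1)=742900 g(25,1)=1931540 g(25,3)=2414425 g(25,5)=2187185 g(25,7)=1562275 g(25,9)=904475 g(25,11)=427570 g(25,13)=164450 g(25,15)=50830 g(25,17)=12350 g(25,19)=2275 g(25,21)=299 g(25,23)=25 g(25,25)=1
t=26: g(26,0)=2674440 g(26,2)=4345965 g(26,4)=4601610 g(26,6)=3749460 g(26,8)=2466750 g(26,10)=1332045 g(26,12)=592020 g(26,14)=215280 g(26,16)=63180 g(26,18)=14625 g(26,20)=2574 g(26,22)=324 g(26,24)=26 g(26,26)=1
t=27: g(27,-1)=2674440 g(27,1)=7020405 g(27,3)=8947575 g(27,5)=8351070 g(27,7)=6216210 g(27,9)=3798795 g(27,11)=1924065 g(27,13)=807300 g(27,15)=278460 g(27,17)=77805 g(27,19)=17199 g(27,21)=2898 g(27,23)=350 g(27,25)=27 g(27,27)=1
t=28: g(28,0)=9694845 g(28,2)=15967980 g(28,4)=17298645 g(28,6)=14567280 g(28,8)=10015005 g(28,10)=5722860 g(28,12)=2731365 g(28,14)=1085760 g(28,16)=356265 g(28,18)=95004 g(28,20)=20097 g(28,22)=3248 g(28,24)=377 g(28,26)=28 g(28,28)=1
t=29: g(29,-1)=9694845 g(29,1)=25662825 g(29,3)=33266625 g(29,5)=31865925 g(29,7)=24582285 g(29,9)=15737865 g(29,11)=8454225 g(29,13)=3817125 g(29,15)=1442025 g(29,17)=451269 g(29,19)=115101 g(29,21)=23345 g(29,23)=3625 g(29,25)=405 g(29,27)=29 g(29,29)=1
Paths never hitting -2: Σ_s g(29,s) = 155117520
Paths hitting -2: 2^29 - 155117520 = 381753392
P = 381753392/536870912 = 23859587/33554432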